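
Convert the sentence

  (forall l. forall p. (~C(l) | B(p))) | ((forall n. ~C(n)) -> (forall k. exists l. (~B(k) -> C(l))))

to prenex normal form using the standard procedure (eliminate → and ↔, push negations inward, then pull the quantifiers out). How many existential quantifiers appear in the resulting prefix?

2

Eliminate → and ↔ using ¬ and ∨.
  (forall l. forall p. (~C(l) | B(p))) | ~(forall n. ~C(n)) | (forall k. exists l. (~~B(k) | C(l)))
Push ¬ through the quantifiers and connectives to reach negation normal form:
  (forall l. forall p. (~C(l) | B(p))) | (exists n. C(n)) | (forall k. exists l. (B(k) | C(l)))
Standardize variables apart so no two quantifiers bind the same name: l↦s.
  (forall l. forall p. (~C(l) | B(p))) | (exists n. C(n)) | (forall k. exists s. (B(k) | C(s)))
Extract every quantifier outward, since the variables are now distinct and don't occur free across branches:
  forall l. forall p. exists n. forall k. exists s. (~C(l) | B(p) | C(n) | B(k) | C(s))
The prefix is forall l forall p exists n forall k exists s: 3 universal, 2 existential.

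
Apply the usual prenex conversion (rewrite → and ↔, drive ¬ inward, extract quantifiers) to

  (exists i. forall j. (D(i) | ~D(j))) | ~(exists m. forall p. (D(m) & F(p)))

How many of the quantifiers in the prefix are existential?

Move each ¬ inward, flipping quantifiers it crosses:
  (exists i. forall j. (D(i) | ~D(j))) | (forall m. exists p. (~D(m) | ~F(p)))
Finally move all quantifiers to the prefix:
  exists i. forall j. forall m. exists p. (D(i) | ~D(j) | ~D(m) | ~F(p))
The prefix is exists i forall j forall m exists p: 2 universal, 2 existential.

2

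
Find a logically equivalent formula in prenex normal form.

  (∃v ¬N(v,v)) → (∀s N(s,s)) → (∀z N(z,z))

∀v ∃s ∀z (N(v,v) ∨ ¬N(s,s) ∨ N(z,z))

Rewrite implications/biconditionals: A → B as ¬A ∨ B.
  ¬(∃v ¬N(v,v)) ∨ ¬(∀s N(s,s)) ∨ (∀z N(z,z))
Move each ¬ inward, flipping quantifiers it crosses:
  (∀v N(v,v)) ∨ (∃s ¬N(s,s)) ∨ (∀z N(z,z))
All bound variables are already distinct, so no renaming is needed.
Finally move all quantifiers to the prefix:
  ∀v ∃s ∀z (N(v,v) ∨ ¬N(s,s) ∨ N(z,z))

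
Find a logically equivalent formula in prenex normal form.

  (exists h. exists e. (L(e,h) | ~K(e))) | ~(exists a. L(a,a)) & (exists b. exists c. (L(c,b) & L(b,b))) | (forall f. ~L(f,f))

Drive negations inward (¬∀x A ≡ ∃x ¬A, ¬∃x A ≡ ∀x ¬A, De Morgan for ∧/∨):
  (exists h. exists e. (L(e,h) | ~K(e))) | (forall a. ~L(a,a)) & (exists b. exists c. (L(c,b) & L(b,b))) | (forall f. ~L(f,f))
Finally move all quantifiers to the prefix:
  exists h. exists e. forall a. exists b. exists c. forall f. (L(e,h) | ~K(e) | ~L(a,a) & L(c,b) & L(b,b) | ~L(f,f))

exists h. exists e. forall a. exists b. exists c. forall f. (L(e,h) | ~K(e) | ~L(a,a) & L(c,b) & L(b,b) | ~L(f,f))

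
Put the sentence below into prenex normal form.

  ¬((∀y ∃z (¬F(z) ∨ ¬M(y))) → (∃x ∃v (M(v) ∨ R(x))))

First replace A → B with ¬A ∨ B.
  ¬(¬(∀y ∃z (¬F(z) ∨ ¬M(y))) ∨ (∃x ∃v (M(v) ∨ R(x))))
Drive negations inward (¬∀x A ≡ ∃x ¬A, ¬∃x A ≡ ∀x ¬A, De Morgan for ∧/∨):
  (∀y ∃z (¬F(z) ∨ ¬M(y))) ∧ (∀x ∀v (¬M(v) ∧ ¬R(x)))
All bound variables are already distinct, so no renaming is needed.
Extract every quantifier outward, since the variables are now distinct and don't occur free across branches:
  ∀y ∃z ∀x ∀v ((¬F(z) ∨ ¬M(y)) ∧ ¬M(v) ∧ ¬R(x))

∀y ∃z ∀x ∀v ((¬F(z) ∨ ¬M(y)) ∧ ¬M(v) ∧ ¬R(x))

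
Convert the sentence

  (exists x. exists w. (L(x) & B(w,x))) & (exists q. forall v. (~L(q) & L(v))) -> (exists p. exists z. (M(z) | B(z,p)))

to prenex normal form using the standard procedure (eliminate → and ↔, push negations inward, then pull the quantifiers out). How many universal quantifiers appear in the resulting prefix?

Eliminate → and ↔ using ¬ and ∨.
  ~((exists x. exists w. (L(x) & B(w,x))) & (exists q. forall v. (~L(q) & L(v)))) | (exists p. exists z. (M(z) | B(z,p)))
Push ¬ through the quantifiers and connectives to reach negation normal form:
  (forall x. forall w. (~L(x) | ~B(w,x))) | (forall q. exists v. (L(q) | ~L(v))) | (exists p. exists z. (M(z) | B(z,p)))
All bound variables are already distinct, so no renaming is needed.
Pull the quantifiers to the front (each side's bound variable is not free in the other side):
  forall x. forall w. forall q. exists v. exists p. exists z. (~L(x) | ~B(w,x) | L(q) | ~L(v) | M(z) | B(z,p))
The prefix is forall x forall w forall q exists v exists p exists z: 3 universal, 3 existential.

3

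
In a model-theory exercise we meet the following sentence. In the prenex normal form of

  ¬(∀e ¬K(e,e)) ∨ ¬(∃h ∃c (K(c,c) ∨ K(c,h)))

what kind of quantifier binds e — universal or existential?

Move each ¬ inward, flipping quantifiers it crosses:
  (∃e K(e,e)) ∨ (∀h ∀c (¬K(c,c) ∧ ¬K(c,h)))
Pull the quantifiers to the front (each side's bound variable is not free in the other side):
  ∃e ∀h ∀c (K(e,e) ∨ ¬K(c,c) ∧ ¬K(c,h))
The quantifier ∀e sits under an odd number of negations, so it flips to ∃e.

existential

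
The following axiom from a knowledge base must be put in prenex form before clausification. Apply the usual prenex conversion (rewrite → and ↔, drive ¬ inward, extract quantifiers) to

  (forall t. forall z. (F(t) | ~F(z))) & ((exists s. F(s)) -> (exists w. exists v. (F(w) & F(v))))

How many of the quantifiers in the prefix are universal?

3

Rewrite implications/biconditionals: A → B as ¬A ∨ B.
  (forall t. forall z. (F(t) | ~F(z))) & (~(exists s. F(s)) | (exists w. exists v. (F(w) & F(v))))
Drive negations inward (¬∀x A ≡ ∃x ¬A, ¬∃x A ≡ ∀x ¬A, De Morgan for ∧/∨):
  (forall t. forall z. (F(t) | ~F(z))) & ((forall s. ~F(s)) | (exists w. exists v. (F(w) & F(v))))
Pull the quantifiers to the front (each side's bound variable is not free in the other side):
  forall t. forall z. forall s. exists w. exists v. ((F(t) | ~F(z)) & (~F(s) | F(w) & F(v)))
The prefix is forall t forall z forall s exists w exists v: 3 universal, 2 existential.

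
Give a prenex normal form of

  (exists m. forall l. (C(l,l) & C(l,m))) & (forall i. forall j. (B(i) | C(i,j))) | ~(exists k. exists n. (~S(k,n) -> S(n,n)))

exists m. forall l. forall i. forall j. forall k. forall n. (C(l,l) & C(l,m) & (B(i) | C(i,j)) | ~S(k,n) & ~S(n,n))

First replace A → B with ¬A ∨ B.
  (exists m. forall l. (C(l,l) & C(l,m))) & (forall i. forall j. (B(i) | C(i,j))) | ~(exists k. exists n. (~~S(k,n) | S(n,n)))
Push ¬ through the quantifiers and connectives to reach negation normal form:
  (exists m. forall l. (C(l,l) & C(l,m))) & (forall i. forall j. (B(i) | C(i,j))) | (forall k. forall n. (~S(k,n) & ~S(n,n)))
Pull the quantifiers to the front (each side's bound variable is not free in the other side):
  exists m. forall l. forall i. forall j. forall k. forall n. (C(l,l) & C(l,m) & (B(i) | C(i,j)) | ~S(k,n) & ~S(n,n))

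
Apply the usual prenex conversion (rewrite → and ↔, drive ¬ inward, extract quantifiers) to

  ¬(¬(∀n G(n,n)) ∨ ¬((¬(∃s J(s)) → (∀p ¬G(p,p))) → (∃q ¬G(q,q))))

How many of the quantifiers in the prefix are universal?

2

Rewrite implications/biconditionals: A → B as ¬A ∨ B.
  ¬(¬(∀n G(n,n)) ∨ ¬(¬(¬¬(∃s J(s)) ∨ (∀p ¬G(p,p))) ∨ (∃q ¬G(q,q))))
Move each ¬ inward, flipping quantifiers it crosses:
  (∀n G(n,n)) ∧ ((∀s ¬J(s)) ∧ (∃p G(p,p)) ∨ (∃q ¬G(q,q)))
Finally move all quantifiers to the prefix:
  ∀n ∀s ∃p ∃q (G(n,n) ∧ (¬J(s) ∧ G(p,p) ∨ ¬G(q,q)))
The prefix is ∀n ∀s ∃p ∃q: 2 universal, 2 existential.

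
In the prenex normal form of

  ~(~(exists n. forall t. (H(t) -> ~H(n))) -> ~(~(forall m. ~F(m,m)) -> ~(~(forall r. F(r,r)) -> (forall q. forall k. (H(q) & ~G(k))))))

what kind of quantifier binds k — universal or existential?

Eliminate → and ↔ using ¬ and ∨.
  ~(~~(exists n. forall t. (~H(t) | ~H(n))) | ~(~~(forall m. ~F(m,m)) | ~(~~(forall r. F(r,r)) | (forall q. forall k. (H(q) & ~G(k))))))
Move each ¬ inward, flipping quantifiers it crosses:
  (forall n. exists t. (H(t) & H(n))) & ((forall m. ~F(m,m)) | (exists r. ~F(r,r)) & (exists q. exists k. (~H(q) | G(k))))
All bound variables are already distinct, so no renaming is needed.
Finally move all quantifiers to the prefix:
  forall n. exists t. forall m. exists r. exists q. exists k. (H(t) & H(n) & (~F(m,m) | ~F(r,r) & (~H(q) | G(k))))
The quantifier forall k sits under an odd number of negations (counting the antecedent side of each →), so it flips to exists k.

existential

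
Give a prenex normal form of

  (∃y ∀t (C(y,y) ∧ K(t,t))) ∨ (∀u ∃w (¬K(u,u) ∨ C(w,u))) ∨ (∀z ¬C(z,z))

Finally move all quantifiers to the prefix:
  ∃y ∀t ∀u ∃w ∀z (C(y,y) ∧ K(t,t) ∨ ¬K(u,u) ∨ C(w,u) ∨ ¬C(z,z))

∃y ∀t ∀u ∃w ∀z (C(y,y) ∧ K(t,t) ∨ ¬K(u,u) ∨ C(w,u) ∨ ¬C(z,z))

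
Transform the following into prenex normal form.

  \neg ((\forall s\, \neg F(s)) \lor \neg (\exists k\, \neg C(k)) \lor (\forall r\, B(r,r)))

\exists s\, \exists k\, \exists r\, (F(s) \land \neg C(k) \land \neg B(r,r))

Push ¬ through the quantifiers and connectives to reach negation normal form:
  (\exists s\, F(s)) \land (\exists k\, \neg C(k)) \land (\exists r\, \neg B(r,r))
Extract every quantifier outward, since the variables are now distinct and don't occur free across branches:
  \exists s\, \exists k\, \exists r\, (F(s) \land \neg C(k) \land \neg B(r,r))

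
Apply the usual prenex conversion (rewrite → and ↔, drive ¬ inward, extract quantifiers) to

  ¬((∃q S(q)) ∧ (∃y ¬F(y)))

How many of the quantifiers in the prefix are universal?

Move each ¬ inward, flipping quantifiers it crosses:
  (∀q ¬S(q)) ∨ (∀y F(y))
All bound variables are already distinct, so no renaming is needed.
Extract every quantifier outward, since the variables are now distinct and don't occur free across branches:
  ∀q ∀y (¬S(q) ∨ F(y))
The prefix is ∀q ∀y: 2 universal, 0 existential.

2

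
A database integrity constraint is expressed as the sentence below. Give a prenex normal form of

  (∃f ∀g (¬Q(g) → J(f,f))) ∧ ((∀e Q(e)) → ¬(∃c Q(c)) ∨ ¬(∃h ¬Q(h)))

First replace A → B with ¬A ∨ B.
  (∃f ∀g (¬¬Q(g) ∨ J(f,f))) ∧ (¬(∀e Q(e)) ∨ ¬(∃c Q(c)) ∨ ¬(∃h ¬Q(h)))
Move each ¬ inward, flipping quantifiers it crosses:
  (∃f ∀g (Q(g) ∨ J(f,f))) ∧ ((∃e ¬Q(e)) ∨ (∀c ¬Q(c)) ∨ (∀h Q(h)))
Finally move all quantifiers to the prefix:
  ∃f ∀g ∃e ∀c ∀h ((Q(g) ∨ J(f,f)) ∧ (¬Q(e) ∨ ¬Q(c) ∨ Q(h)))

∃f ∀g ∃e ∀c ∀h ((Q(g) ∨ J(f,f)) ∧ (¬Q(e) ∨ ¬Q(c) ∨ Q(h)))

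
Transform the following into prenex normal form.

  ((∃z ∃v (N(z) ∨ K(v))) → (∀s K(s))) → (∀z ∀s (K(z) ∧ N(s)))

Eliminate → and ↔ using ¬ and ∨.
  ¬(¬(∃z ∃v (N(z) ∨ K(v))) ∨ (∀s K(s))) ∨ (∀z ∀s (K(z) ∧ N(s)))
Push ¬ through the quantifiers and connectives to reach negation normal form:
  (∃z ∃v (N(z) ∨ K(v))) ∧ (∃s ¬K(s)) ∨ (∀z ∀s (K(z) ∧ N(s)))
Rename bound variables to avoid capture: z↦a, s↦q.
  (∃z ∃v (N(z) ∨ K(v))) ∧ (∃s ¬K(s)) ∨ (∀a ∀q (K(a) ∧ N(q)))
Finally move all quantifiers to the prefix:
  ∃z ∃v ∃s ∀a ∀q ((N(z) ∨ K(v)) ∧ ¬K(s) ∨ K(a) ∧ N(q))

∃z ∃v ∃s ∀a ∀q ((N(z) ∨ K(v)) ∧ ¬K(s) ∨ K(a) ∧ N(q))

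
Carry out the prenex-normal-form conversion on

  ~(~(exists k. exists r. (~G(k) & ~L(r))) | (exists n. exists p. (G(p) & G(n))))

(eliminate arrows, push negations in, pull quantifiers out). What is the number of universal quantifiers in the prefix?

2

Drive negations inward (¬∀x A ≡ ∃x ¬A, ¬∃x A ≡ ∀x ¬A, De Morgan for ∧/∨):
  (exists k. exists r. (~G(k) & ~L(r))) & (forall n. forall p. (~G(p) | ~G(n)))
All bound variables are already distinct, so no renaming is needed.
Extract every quantifier outward, since the variables are now distinct and don't occur free across branches:
  exists k. exists r. forall n. forall p. (~G(k) & ~L(r) & (~G(p) | ~G(n)))
The prefix is exists k exists r forall n forall p: 2 universal, 2 existential.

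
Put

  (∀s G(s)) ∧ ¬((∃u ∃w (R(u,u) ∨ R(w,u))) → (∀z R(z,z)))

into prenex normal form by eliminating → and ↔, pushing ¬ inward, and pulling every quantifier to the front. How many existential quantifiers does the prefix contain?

Rewrite implications/biconditionals: A → B as ¬A ∨ B.
  (∀s G(s)) ∧ ¬(¬(∃u ∃w (R(u,u) ∨ R(w,u))) ∨ (∀z R(z,z)))
Push ¬ through the quantifiers and connectives to reach negation normal form:
  (∀s G(s)) ∧ (∃u ∃w (R(u,u) ∨ R(w,u))) ∧ (∃z ¬R(z,z))
All bound variables are already distinct, so no renaming is needed.
Pull the quantifiers to the front (each side's bound variable is not free in the other side):
  ∀s ∃u ∃w ∃z (G(s) ∧ (R(u,u) ∨ R(w,u)) ∧ ¬R(z,z))
The prefix is ∀s ∃u ∃w ∃z: 1 universal, 3 existential.

3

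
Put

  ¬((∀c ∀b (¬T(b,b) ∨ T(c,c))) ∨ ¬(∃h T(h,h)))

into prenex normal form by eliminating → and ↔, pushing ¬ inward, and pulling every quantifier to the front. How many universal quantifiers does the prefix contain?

Drive negations inward (¬∀x A ≡ ∃x ¬A, ¬∃x A ≡ ∀x ¬A, De Morgan for ∧/∨):
  (∃c ∃b (T(b,b) ∧ ¬T(c,c))) ∧ (∃h T(h,h))
Pull the quantifiers to the front (each side's bound variable is not free in the other side):
  ∃c ∃b ∃h (T(b,b) ∧ ¬T(c,c) ∧ T(h,h))
The prefix is ∃c ∃b ∃h: 0 universal, 3 existential.

0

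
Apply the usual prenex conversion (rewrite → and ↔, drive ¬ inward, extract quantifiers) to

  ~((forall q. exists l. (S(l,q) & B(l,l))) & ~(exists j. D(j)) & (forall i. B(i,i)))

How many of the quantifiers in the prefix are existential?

Push ¬ through the quantifiers and connectives to reach negation normal form:
  (exists q. forall l. (~S(l,q) | ~B(l,l))) | (exists j. D(j)) | (exists i. ~B(i,i))
Pull the quantifiers to the front (each side's bound variable is not free in the other side):
  exists q. forall l. exists j. exists i. (~S(l,q) | ~B(l,l) | D(j) | ~B(i,i))
The prefix is exists q forall l exists j exists i: 1 universal, 3 existential.

3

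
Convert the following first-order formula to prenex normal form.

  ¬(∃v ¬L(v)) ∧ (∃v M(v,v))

Push ¬ through the quantifiers and connectives to reach negation normal form:
  (∀v L(v)) ∧ (∃v M(v,v))
Standardize variables apart so no two quantifiers bind the same name: v↦v1.
  (∀v L(v)) ∧ (∃v1 M(v1,v1))
Finally move all quantifiers to the prefix:
  ∀v ∃v1 (L(v) ∧ M(v1,v1))

∀v ∃v1 (L(v) ∧ M(v1,v1))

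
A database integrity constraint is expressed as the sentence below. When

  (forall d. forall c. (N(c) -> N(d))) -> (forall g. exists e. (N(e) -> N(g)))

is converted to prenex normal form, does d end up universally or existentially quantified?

Rewrite implications/biconditionals: A → B as ¬A ∨ B.
  ~(forall d. forall c. (~N(c) | N(d))) | (forall g. exists e. (~N(e) | N(g)))
Push ¬ through the quantifiers and connectives to reach negation normal form:
  (exists d. exists c. (N(c) & ~N(d))) | (forall g. exists e. (~N(e) | N(g)))
Pull the quantifiers to the front (each side's bound variable is not free in the other side):
  exists d. exists c. forall g. exists e. (N(c) & ~N(d) | ~N(e) | N(g))
The quantifier forall d sits under an odd number of negations (counting the antecedent side of each →), so it flips to exists d.

existential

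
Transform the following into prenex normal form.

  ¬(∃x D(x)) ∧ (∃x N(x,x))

Move each ¬ inward, flipping quantifiers it crosses:
  (∀x ¬D(x)) ∧ (∃x N(x,x))
Standardize variables apart so no two quantifiers bind the same name: x↦u1.
  (∀x ¬D(x)) ∧ (∃u1 N(u1,u1))
Pull the quantifiers to the front (each side's bound variable is not free in the other side):
  ∀x ∃u1 (¬D(x) ∧ N(u1,u1))

∀x ∃u1 (¬D(x) ∧ N(u1,u1))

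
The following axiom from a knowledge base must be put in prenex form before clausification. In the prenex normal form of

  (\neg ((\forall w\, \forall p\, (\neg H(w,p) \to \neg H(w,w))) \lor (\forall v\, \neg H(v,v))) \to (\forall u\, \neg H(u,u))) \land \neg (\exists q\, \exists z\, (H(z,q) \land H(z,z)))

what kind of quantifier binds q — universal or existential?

universal

Rewrite implications/biconditionals: A → B as ¬A ∨ B.
  (\neg \neg ((\forall w\, \forall p\, (\neg \neg H(w,p) \lor \neg H(w,w))) \lor (\forall v\, \neg H(v,v))) \lor (\forall u\, \neg H(u,u))) \land \neg (\exists q\, \exists z\, (H(z,q) \land H(z,z)))
Drive negations inward (¬∀x A ≡ ∃x ¬A, ¬∃x A ≡ ∀x ¬A, De Morgan for ∧/∨):
  ((\forall w\, \forall p\, (H(w,p) \lor \neg H(w,w))) \lor (\forall v\, \neg H(v,v)) \lor (\forall u\, \neg H(u,u))) \land (\forall q\, \forall z\, (\neg H(z,q) \lor \neg H(z,z)))
Finally move all quantifiers to the prefix:
  \forall w\, \forall p\, \forall v\, \forall u\, \forall q\, \forall z\, ((H(w,p) \lor \neg H(w,w) \lor \neg H(v,v) \lor \neg H(u,u)) \land (\neg H(z,q) \lor \neg H(z,z)))
The quantifier \exists q sits under an odd number of negations (counting the antecedent side of each →), so it flips to \forall q.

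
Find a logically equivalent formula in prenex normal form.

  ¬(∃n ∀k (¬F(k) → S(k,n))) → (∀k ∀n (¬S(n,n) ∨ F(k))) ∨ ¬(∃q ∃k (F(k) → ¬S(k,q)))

Rewrite implications/biconditionals: A → B as ¬A ∨ B.
  ¬¬(∃n ∀k (¬¬F(k) ∨ S(k,n))) ∨ (∀k ∀n (¬S(n,n) ∨ F(k))) ∨ ¬(∃q ∃k (¬F(k) ∨ ¬S(k,q)))
Push ¬ through the quantifiers and connectives to reach negation normal form:
  (∃n ∀k (F(k) ∨ S(k,n))) ∨ (∀k ∀n (¬S(n,n) ∨ F(k))) ∨ (∀q ∀k (F(k) ∧ S(k,q)))
Give each quantifier a distinct variable: k↦z1, n↦x1, k↦r.
  (∃n ∀k (F(k) ∨ S(k,n))) ∨ (∀z1 ∀x1 (¬S(x1,x1) ∨ F(z1))) ∨ (∀q ∀r (F(r) ∧ S(r,q)))
Pull the quantifiers to the front (each side's bound variable is not free in the other side):
  ∃n ∀k ∀z1 ∀x1 ∀q ∀r (F(k) ∨ S(k,n) ∨ ¬S(x1,x1) ∨ F(z1) ∨ F(r) ∧ S(r,q))

∃n ∀k ∀z1 ∀x1 ∀q ∀r (F(k) ∨ S(k,n) ∨ ¬S(x1,x1) ∨ F(z1) ∨ F(r) ∧ S(r,q))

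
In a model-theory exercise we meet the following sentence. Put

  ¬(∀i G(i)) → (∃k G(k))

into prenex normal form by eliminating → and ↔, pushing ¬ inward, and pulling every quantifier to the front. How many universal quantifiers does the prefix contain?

1

First replace A → B with ¬A ∨ B.
  ¬¬(∀i G(i)) ∨ (∃k G(k))
Push ¬ through the quantifiers and connectives to reach negation normal form:
  (∀i G(i)) ∨ (∃k G(k))
Pull the quantifiers to the front (each side's bound variable is not free in the other side):
  ∀i ∃k (G(i) ∨ G(k))
The prefix is ∀i ∃k: 1 universal, 1 existential.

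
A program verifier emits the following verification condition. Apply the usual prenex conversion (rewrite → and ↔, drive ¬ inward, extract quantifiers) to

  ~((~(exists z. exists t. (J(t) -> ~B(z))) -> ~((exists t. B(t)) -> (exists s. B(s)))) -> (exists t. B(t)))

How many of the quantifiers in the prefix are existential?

Eliminate → and ↔ using ¬ and ∨.
  ~(~(~~(exists z. exists t. (~J(t) | ~B(z))) | ~(~(exists t. B(t)) | (exists s. B(s)))) | (exists t. B(t)))
Drive negations inward (¬∀x A ≡ ∃x ¬A, ¬∃x A ≡ ∀x ¬A, De Morgan for ∧/∨):
  ((exists z. exists t. (~J(t) | ~B(z))) | (exists t. B(t)) & (forall s. ~B(s))) & (forall t. ~B(t))
Rename bound variables to avoid capture: t↦y1, t↦x.
  ((exists z. exists t. (~J(t) | ~B(z))) | (exists y1. B(y1)) & (forall s. ~B(s))) & (forall x. ~B(x))
Pull the quantifiers to the front (each side's bound variable is not free in the other side):
  exists z. exists t. exists y1. forall s. forall x. ((~J(t) | ~B(z) | B(y1) & ~B(s)) & ~B(x))
The prefix is exists z exists t exists y1 forall s forall x: 2 universal, 3 existential.

3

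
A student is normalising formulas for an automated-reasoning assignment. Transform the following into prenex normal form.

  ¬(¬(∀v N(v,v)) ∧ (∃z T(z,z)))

∀v ∀z (N(v,v) ∨ ¬T(z,z))

Drive negations inward (¬∀x A ≡ ∃x ¬A, ¬∃x A ≡ ∀x ¬A, De Morgan for ∧/∨):
  (∀v N(v,v)) ∨ (∀z ¬T(z,z))
All bound variables are already distinct, so no renaming is needed.
Pull the quantifiers to the front (each side's bound variable is not free in the other side):
  ∀v ∀z (N(v,v) ∨ ¬T(z,z))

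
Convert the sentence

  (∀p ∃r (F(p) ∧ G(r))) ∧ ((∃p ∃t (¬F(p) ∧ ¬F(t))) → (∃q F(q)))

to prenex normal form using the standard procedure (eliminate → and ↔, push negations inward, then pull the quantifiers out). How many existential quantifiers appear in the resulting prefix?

2

First replace A → B with ¬A ∨ B.
  (∀p ∃r (F(p) ∧ G(r))) ∧ (¬(∃p ∃t (¬F(p) ∧ ¬F(t))) ∨ (∃q F(q)))
Drive negations inward (¬∀x A ≡ ∃x ¬A, ¬∃x A ≡ ∀x ¬A, De Morgan for ∧/∨):
  (∀p ∃r (F(p) ∧ G(r))) ∧ ((∀p ∀t (F(p) ∨ F(t))) ∨ (∃q F(q)))
Give each quantifier a distinct variable: p↦c.
  (∀p ∃r (F(p) ∧ G(r))) ∧ ((∀c ∀t (F(c) ∨ F(t))) ∨ (∃q F(q)))
Finally move all quantifiers to the prefix:
  ∀p ∃r ∀c ∀t ∃q (F(p) ∧ G(r) ∧ (F(c) ∨ F(t) ∨ F(q)))
The prefix is ∀p ∃r ∀c ∀t ∃q: 3 universal, 2 existential.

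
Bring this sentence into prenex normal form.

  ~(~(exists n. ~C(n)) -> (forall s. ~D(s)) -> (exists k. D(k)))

forall n. forall s. forall k. (C(n) & ~D(s) & ~D(k))

First replace A → B with ¬A ∨ B.
  ~(~~(exists n. ~C(n)) | ~(forall s. ~D(s)) | (exists k. D(k)))
Move each ¬ inward, flipping quantifiers it crosses:
  (forall n. C(n)) & (forall s. ~D(s)) & (forall k. ~D(k))
Finally move all quantifiers to the prefix:
  forall n. forall s. forall k. (C(n) & ~D(s) & ~D(k))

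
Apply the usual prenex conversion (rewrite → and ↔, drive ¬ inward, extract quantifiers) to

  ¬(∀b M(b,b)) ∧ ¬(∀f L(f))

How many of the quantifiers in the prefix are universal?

Push ¬ through the quantifiers and connectives to reach negation normal form:
  (∃b ¬M(b,b)) ∧ (∃f ¬L(f))
Pull the quantifiers to the front (each side's bound variable is not free in the other side):
  ∃b ∃f (¬M(b,b) ∧ ¬L(f))
The prefix is ∃b ∃f: 0 universal, 2 existential.

0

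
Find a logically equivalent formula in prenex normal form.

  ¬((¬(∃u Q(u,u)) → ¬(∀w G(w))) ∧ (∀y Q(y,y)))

First replace A → B with ¬A ∨ B.
  ¬((¬¬(∃u Q(u,u)) ∨ ¬(∀w G(w))) ∧ (∀y Q(y,y)))
Move each ¬ inward, flipping quantifiers it crosses:
  (∀u ¬Q(u,u)) ∧ (∀w G(w)) ∨ (∃y ¬Q(y,y))
Extract every quantifier outward, since the variables are now distinct and don't occur free across branches:
  ∀u ∀w ∃y (¬Q(u,u) ∧ G(w) ∨ ¬Q(y,y))

∀u ∀w ∃y (¬Q(u,u) ∧ G(w) ∨ ¬Q(y,y))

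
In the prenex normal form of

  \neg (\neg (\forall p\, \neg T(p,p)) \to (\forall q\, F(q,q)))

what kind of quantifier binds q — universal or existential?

Rewrite implications/biconditionals: A → B as ¬A ∨ B.
  \neg (\neg \neg (\forall p\, \neg T(p,p)) \lor (\forall q\, F(q,q)))
Move each ¬ inward, flipping quantifiers it crosses:
  (\exists p\, T(p,p)) \land (\exists q\, \neg F(q,q))
Finally move all quantifiers to the prefix:
  \exists p\, \exists q\, (T(p,p) \land \neg F(q,q))
The quantifier \forall q sits under an odd number of negations (counting the antecedent side of each →), so it flips to \exists q.

existential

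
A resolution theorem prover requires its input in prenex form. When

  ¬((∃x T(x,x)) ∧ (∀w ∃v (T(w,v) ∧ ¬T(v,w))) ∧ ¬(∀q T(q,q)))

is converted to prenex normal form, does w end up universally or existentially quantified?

Push ¬ through the quantifiers and connectives to reach negation normal form:
  (∀x ¬T(x,x)) ∨ (∃w ∀v (¬T(w,v) ∨ T(v,w))) ∨ (∀q T(q,q))
Extract every quantifier outward, since the variables are now distinct and don't occur free across branches:
  ∀x ∃w ∀v ∀q (¬T(x,x) ∨ ¬T(w,v) ∨ T(v,w) ∨ T(q,q))
The quantifier ∀w sits under an odd number of negations, so it flips to ∃w.

existential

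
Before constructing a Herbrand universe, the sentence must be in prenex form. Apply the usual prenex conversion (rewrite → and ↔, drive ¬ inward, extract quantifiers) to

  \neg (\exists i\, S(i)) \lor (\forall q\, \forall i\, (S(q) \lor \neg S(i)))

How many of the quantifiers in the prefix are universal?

Drive negations inward (¬∀x A ≡ ∃x ¬A, ¬∃x A ≡ ∀x ¬A, De Morgan for ∧/∨):
  (\forall i\, \neg S(i)) \lor (\forall q\, \forall i\, (S(q) \lor \neg S(i)))
Rename bound variables to avoid capture: i↦z.
  (\forall i\, \neg S(i)) \lor (\forall q\, \forall z\, (S(q) \lor \neg S(z)))
Pull the quantifiers to the front (each side's bound variable is not free in the other side):
  \forall i\, \forall q\, \forall z\, (\neg S(i) \lor S(q) \lor \neg S(z))
The prefix is \forall i \forall q \forall z: 3 universal, 0 existential.

3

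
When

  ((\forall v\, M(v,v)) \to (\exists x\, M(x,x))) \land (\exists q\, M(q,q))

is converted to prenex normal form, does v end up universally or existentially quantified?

Rewrite implications/biconditionals: A → B as ¬A ∨ B.
  (\neg (\forall v\, M(v,v)) \lor (\exists x\, M(x,x))) \land (\exists q\, M(q,q))
Push ¬ through the quantifiers and connectives to reach negation normal form:
  ((\exists v\, \neg M(v,v)) \lor (\exists x\, M(x,x))) \land (\exists q\, M(q,q))
All bound variables are already distinct, so no renaming is needed.
Extract every quantifier outward, since the variables are now distinct and don't occur free across branches:
  \exists v\, \exists x\, \exists q\, ((\neg M(v,v) \lor M(x,x)) \land M(q,q))
The quantifier \forall v sits under an odd number of negations (counting the antecedent side of each →), so it flips to \exists v.

existential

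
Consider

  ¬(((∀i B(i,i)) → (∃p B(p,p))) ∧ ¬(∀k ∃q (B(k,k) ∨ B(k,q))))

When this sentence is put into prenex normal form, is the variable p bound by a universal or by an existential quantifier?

First replace A → B with ¬A ∨ B.
  ¬((¬(∀i B(i,i)) ∨ (∃p B(p,p))) ∧ ¬(∀k ∃q (B(k,k) ∨ B(k,q))))
Push ¬ through the quantifiers and connectives to reach negation normal form:
  (∀i B(i,i)) ∧ (∀p ¬B(p,p)) ∨ (∀k ∃q (B(k,k) ∨ B(k,q)))
Extract every quantifier outward, since the variables are now distinct and don't occur free across branches:
  ∀i ∀p ∀k ∃q (B(i,i) ∧ ¬B(p,p) ∨ B(k,k) ∨ B(k,q))
The quantifier ∃p sits under an odd number of negations (counting the antecedent side of each →), so it flips to ∀p.

universal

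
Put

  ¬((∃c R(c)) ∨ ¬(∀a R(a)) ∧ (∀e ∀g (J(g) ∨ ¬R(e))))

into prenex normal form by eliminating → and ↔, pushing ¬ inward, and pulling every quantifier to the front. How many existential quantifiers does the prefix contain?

2

Push ¬ through the quantifiers and connectives to reach negation normal form:
  (∀c ¬R(c)) ∧ ((∀a R(a)) ∨ (∃e ∃g (¬J(g) ∧ R(e))))
All bound variables are already distinct, so no renaming is needed.
Finally move all quantifiers to the prefix:
  ∀c ∀a ∃e ∃g (¬R(c) ∧ (R(a) ∨ ¬J(g) ∧ R(e)))
The prefix is ∀c ∀a ∃e ∃g: 2 universal, 2 existential.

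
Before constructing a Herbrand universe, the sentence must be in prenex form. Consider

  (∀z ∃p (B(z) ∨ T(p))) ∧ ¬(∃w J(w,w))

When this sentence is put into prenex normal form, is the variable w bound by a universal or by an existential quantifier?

universal

Move each ¬ inward, flipping quantifiers it crosses:
  (∀z ∃p (B(z) ∨ T(p))) ∧ (∀w ¬J(w,w))
All bound variables are already distinct, so no renaming is needed.
Extract every quantifier outward, since the variables are now distinct and don't occur free across branches:
  ∀z ∃p ∀w ((B(z) ∨ T(p)) ∧ ¬J(w,w))
The quantifier ∃w sits under an odd number of negations, so it flips to ∀w.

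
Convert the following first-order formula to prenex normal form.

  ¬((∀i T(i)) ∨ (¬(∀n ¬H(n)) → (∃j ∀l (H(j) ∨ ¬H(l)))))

Rewrite implications/biconditionals: A → B as ¬A ∨ B.
  ¬((∀i T(i)) ∨ ¬¬(∀n ¬H(n)) ∨ (∃j ∀l (H(j) ∨ ¬H(l))))
Push ¬ through the quantifiers and connectives to reach negation normal form:
  (∃i ¬T(i)) ∧ (∃n H(n)) ∧ (∀j ∃l (¬H(j) ∧ H(l)))
Pull the quantifiers to the front (each side's bound variable is not free in the other side):
  ∃i ∃n ∀j ∃l (¬T(i) ∧ H(n) ∧ ¬H(j) ∧ H(l))

∃i ∃n ∀j ∃l (¬T(i) ∧ H(n) ∧ ¬H(j) ∧ H(l))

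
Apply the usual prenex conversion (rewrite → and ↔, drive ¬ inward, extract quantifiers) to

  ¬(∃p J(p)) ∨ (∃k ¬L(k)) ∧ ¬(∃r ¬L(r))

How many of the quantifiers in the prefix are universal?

Push ¬ through the quantifiers and connectives to reach negation normal form:
  (∀p ¬J(p)) ∨ (∃k ¬L(k)) ∧ (∀r L(r))
Extract every quantifier outward, since the variables are now distinct and don't occur free across branches:
  ∀p ∃k ∀r (¬J(p) ∨ ¬L(k) ∧ L(r))
The prefix is ∀p ∃k ∀r: 2 universal, 1 existential.

2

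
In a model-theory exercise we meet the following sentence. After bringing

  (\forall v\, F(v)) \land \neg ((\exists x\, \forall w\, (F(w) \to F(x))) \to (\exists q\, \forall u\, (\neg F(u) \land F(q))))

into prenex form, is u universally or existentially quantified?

Eliminate → and ↔ using ¬ and ∨.
  (\forall v\, F(v)) \land \neg (\neg (\exists x\, \forall w\, (\neg F(w) \lor F(x))) \lor (\exists q\, \forall u\, (\neg F(u) \land F(q))))
Drive negations inward (¬∀x A ≡ ∃x ¬A, ¬∃x A ≡ ∀x ¬A, De Morgan for ∧/∨):
  (\forall v\, F(v)) \land (\exists x\, \forall w\, (\neg F(w) \lor F(x))) \land (\forall q\, \exists u\, (F(u) \lor \neg F(q)))
Pull the quantifiers to the front (each side's bound variable is not free in the other side):
  \forall v\, \exists x\, \forall w\, \forall q\, \exists u\, (F(v) \land (\neg F(w) \lor F(x)) \land (F(u) \lor \neg F(q)))
The quantifier \forall u sits under an odd number of negations (counting the antecedent side of each →), so it flips to \exists u.

existential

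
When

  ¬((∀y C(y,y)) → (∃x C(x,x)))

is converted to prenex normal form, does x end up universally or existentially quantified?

Eliminate → and ↔ using ¬ and ∨.
  ¬(¬(∀y C(y,y)) ∨ (∃x C(x,x)))
Push ¬ through the quantifiers and connectives to reach negation normal form:
  (∀y C(y,y)) ∧ (∀x ¬C(x,x))
Finally move all quantifiers to the prefix:
  ∀y ∀x (C(y,y) ∧ ¬C(x,x))
The quantifier ∃x sits under an odd number of negations (counting the antecedent side of each →), so it flips to ∀x.

universal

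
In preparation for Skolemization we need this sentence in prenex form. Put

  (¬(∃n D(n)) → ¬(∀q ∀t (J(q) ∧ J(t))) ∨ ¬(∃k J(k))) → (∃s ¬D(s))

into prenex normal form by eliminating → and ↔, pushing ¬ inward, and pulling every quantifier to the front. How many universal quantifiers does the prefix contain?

Eliminate → and ↔ using ¬ and ∨.
  ¬(¬¬(∃n D(n)) ∨ ¬(∀q ∀t (J(q) ∧ J(t))) ∨ ¬(∃k J(k))) ∨ (∃s ¬D(s))
Move each ¬ inward, flipping quantifiers it crosses:
  (∀n ¬D(n)) ∧ (∀q ∀t (J(q) ∧ J(t))) ∧ (∃k J(k)) ∨ (∃s ¬D(s))
Finally move all quantifiers to the prefix:
  ∀n ∀q ∀t ∃k ∃s (¬D(n) ∧ J(q) ∧ J(t) ∧ J(k) ∨ ¬D(s))
The prefix is ∀n ∀q ∀t ∃k ∃s: 3 universal, 2 existential.

3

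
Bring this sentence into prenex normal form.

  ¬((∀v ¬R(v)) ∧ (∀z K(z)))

Drive negations inward (¬∀x A ≡ ∃x ¬A, ¬∃x A ≡ ∀x ¬A, De Morgan for ∧/∨):
  (∃v R(v)) ∨ (∃z ¬K(z))
Extract every quantifier outward, since the variables are now distinct and don't occur free across branches:
  ∃v ∃z (R(v) ∨ ¬K(z))

∃v ∃z (R(v) ∨ ¬K(z))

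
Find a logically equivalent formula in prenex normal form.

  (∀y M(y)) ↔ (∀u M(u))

∃y ∀u ∃u1 ∀a ((¬M(y) ∨ M(u)) ∧ (¬M(u1) ∨ M(a)))

First replace A → B with ¬A ∨ B; A ↔ B as (¬A ∨ B) ∧ (¬B ∨ A).
  (¬(∀y M(y)) ∨ (∀u M(u))) ∧ (¬(∀u M(u)) ∨ (∀y M(y)))
Drive negations inward (¬∀x A ≡ ∃x ¬A, ¬∃x A ≡ ∀x ¬A, De Morgan for ∧/∨):
  ((∃y ¬M(y)) ∨ (∀u M(u))) ∧ ((∃u ¬M(u)) ∨ (∀y M(y)))
Give each quantifier a distinct variable: u↦u1, y↦a.
  ((∃y ¬M(y)) ∨ (∀u M(u))) ∧ ((∃u1 ¬M(u1)) ∨ (∀a M(a)))
Pull the quantifiers to the front (each side's bound variable is not free in the other side):
  ∃y ∀u ∃u1 ∀a ((¬M(y) ∨ M(u)) ∧ (¬M(u1) ∨ M(a)))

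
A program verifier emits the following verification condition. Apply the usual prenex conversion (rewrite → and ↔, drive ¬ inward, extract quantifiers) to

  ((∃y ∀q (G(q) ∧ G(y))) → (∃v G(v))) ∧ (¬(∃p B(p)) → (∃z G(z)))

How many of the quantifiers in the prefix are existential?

4

Eliminate → and ↔ using ¬ and ∨.
  (¬(∃y ∀q (G(q) ∧ G(y))) ∨ (∃v G(v))) ∧ (¬¬(∃p B(p)) ∨ (∃z G(z)))
Move each ¬ inward, flipping quantifiers it crosses:
  ((∀y ∃q (¬G(q) ∨ ¬G(y))) ∨ (∃v G(v))) ∧ ((∃p B(p)) ∨ (∃z G(z)))
Pull the quantifiers to the front (each side's bound variable is not free in the other side):
  ∀y ∃q ∃v ∃p ∃z ((¬G(q) ∨ ¬G(y) ∨ G(v)) ∧ (B(p) ∨ G(z)))
The prefix is ∀y ∃q ∃v ∃p ∃z: 1 universal, 4 existential.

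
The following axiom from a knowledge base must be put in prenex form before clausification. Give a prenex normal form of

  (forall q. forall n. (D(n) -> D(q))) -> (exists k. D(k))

Rewrite implications/biconditionals: A → B as ¬A ∨ B.
  ~(forall q. forall n. (~D(n) | D(q))) | (exists k. D(k))
Drive negations inward (¬∀x A ≡ ∃x ¬A, ¬∃x A ≡ ∀x ¬A, De Morgan for ∧/∨):
  (exists q. exists n. (D(n) & ~D(q))) | (exists k. D(k))
All bound variables are already distinct, so no renaming is needed.
Extract every quantifier outward, since the variables are now distinct and don't occur free across branches:
  exists q. exists n. exists k. (D(n) & ~D(q) | D(k))

exists q. exists n. exists k. (D(n) & ~D(q) | D(k))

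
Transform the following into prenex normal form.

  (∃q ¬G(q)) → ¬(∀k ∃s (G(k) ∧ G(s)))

Rewrite implications/biconditionals: A → B as ¬A ∨ B.
  ¬(∃q ¬G(q)) ∨ ¬(∀k ∃s (G(k) ∧ G(s)))
Drive negations inward (¬∀x A ≡ ∃x ¬A, ¬∃x A ≡ ∀x ¬A, De Morgan for ∧/∨):
  (∀q G(q)) ∨ (∃k ∀s (¬G(k) ∨ ¬G(s)))
All bound variables are already distinct, so no renaming is needed.
Finally move all quantifiers to the prefix:
  ∀q ∃k ∀s (G(q) ∨ ¬G(k) ∨ ¬G(s))

∀q ∃k ∀s (G(q) ∨ ¬G(k) ∨ ¬G(s))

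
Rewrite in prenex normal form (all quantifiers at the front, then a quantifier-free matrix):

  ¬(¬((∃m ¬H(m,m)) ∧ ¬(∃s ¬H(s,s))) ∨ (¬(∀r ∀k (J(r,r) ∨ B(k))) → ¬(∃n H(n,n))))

First replace A → B with ¬A ∨ B.
  ¬(¬((∃m ¬H(m,m)) ∧ ¬(∃s ¬H(s,s))) ∨ ¬¬(∀r ∀k (J(r,r) ∨ B(k))) ∨ ¬(∃n H(n,n)))
Drive negations inward (¬∀x A ≡ ∃x ¬A, ¬∃x A ≡ ∀x ¬A, De Morgan for ∧/∨):
  (∃m ¬H(m,m)) ∧ (∀s H(s,s)) ∧ (∃r ∃k (¬J(r,r) ∧ ¬B(k))) ∧ (∃n H(n,n))
All bound variables are already distinct, so no renaming is needed.
Extract every quantifier outward, since the variables are now distinct and don't occur free across branches:
  ∃m ∀s ∃r ∃k ∃n (¬H(m,m) ∧ H(s,s) ∧ ¬J(r,r) ∧ ¬B(k) ∧ H(n,n))

∃m ∀s ∃r ∃k ∃n (¬H(m,m) ∧ H(s,s) ∧ ¬J(r,r) ∧ ¬B(k) ∧ H(n,n))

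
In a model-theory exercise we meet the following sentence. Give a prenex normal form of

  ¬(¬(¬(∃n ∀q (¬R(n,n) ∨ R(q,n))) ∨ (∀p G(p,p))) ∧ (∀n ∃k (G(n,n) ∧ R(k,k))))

∀n ∃q ∀p ∃v1 ∀k (R(n,n) ∧ ¬R(q,n) ∨ G(p,p) ∨ ¬G(v1,v1) ∨ ¬R(k,k))

Drive negations inward (¬∀x A ≡ ∃x ¬A, ¬∃x A ≡ ∀x ¬A, De Morgan for ∧/∨):
  (∀n ∃q (R(n,n) ∧ ¬R(q,n))) ∨ (∀p G(p,p)) ∨ (∃n ∀k (¬G(n,n) ∨ ¬R(k,k)))
Rename bound variables to avoid capture: n↦v1.
  (∀n ∃q (R(n,n) ∧ ¬R(q,n))) ∨ (∀p G(p,p)) ∨ (∃v1 ∀k (¬G(v1,v1) ∨ ¬R(k,k)))
Finally move all quantifiers to the prefix:
  ∀n ∃q ∀p ∃v1 ∀k (R(n,n) ∧ ¬R(q,n) ∨ G(p,p) ∨ ¬G(v1,v1) ∨ ¬R(k,k))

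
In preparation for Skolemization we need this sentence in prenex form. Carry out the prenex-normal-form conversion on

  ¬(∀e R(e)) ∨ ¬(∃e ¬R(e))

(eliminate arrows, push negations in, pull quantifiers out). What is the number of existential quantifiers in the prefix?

Drive negations inward (¬∀x A ≡ ∃x ¬A, ¬∃x A ≡ ∀x ¬A, De Morgan for ∧/∨):
  (∃e ¬R(e)) ∨ (∀e R(e))
Rename bound variables to avoid capture: e↦x.
  (∃e ¬R(e)) ∨ (∀x R(x))
Pull the quantifiers to the front (each side's bound variable is not free in the other side):
  ∃e ∀x (¬R(e) ∨ R(x))
The prefix is ∃e ∀x: 1 universal, 1 existential.

1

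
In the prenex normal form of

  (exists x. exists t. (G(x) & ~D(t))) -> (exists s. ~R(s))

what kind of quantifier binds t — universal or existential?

First replace A → B with ¬A ∨ B.
  ~(exists x. exists t. (G(x) & ~D(t))) | (exists s. ~R(s))
Move each ¬ inward, flipping quantifiers it crosses:
  (forall x. forall t. (~G(x) | D(t))) | (exists s. ~R(s))
All bound variables are already distinct, so no renaming is needed.
Pull the quantifiers to the front (each side's bound variable is not free in the other side):
  forall x. forall t. exists s. (~G(x) | D(t) | ~R(s))
The quantifier exists t sits under an odd number of negations (counting the antecedent side of each →), so it flips to forall t.

universal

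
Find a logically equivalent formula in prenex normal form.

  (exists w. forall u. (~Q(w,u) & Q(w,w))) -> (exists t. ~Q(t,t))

Eliminate → and ↔ using ¬ and ∨.
  ~(exists w. forall u. (~Q(w,u) & Q(w,w))) | (exists t. ~Q(t,t))
Push ¬ through the quantifiers and connectives to reach negation normal form:
  (forall w. exists u. (Q(w,u) | ~Q(w,w))) | (exists t. ~Q(t,t))
All bound variables are already distinct, so no renaming is needed.
Pull the quantifiers to the front (each side's bound variable is not free in the other side):
  forall w. exists u. exists t. (Q(w,u) | ~Q(w,w) | ~Q(t,t))

forall w. exists u. exists t. (Q(w,u) | ~Q(w,w) | ~Q(t,t))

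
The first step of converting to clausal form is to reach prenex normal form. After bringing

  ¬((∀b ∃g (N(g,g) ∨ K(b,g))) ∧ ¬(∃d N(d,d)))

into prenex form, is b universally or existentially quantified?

Drive negations inward (¬∀x A ≡ ∃x ¬A, ¬∃x A ≡ ∀x ¬A, De Morgan for ∧/∨):
  (∃b ∀g (¬N(g,g) ∧ ¬K(b,g))) ∨ (∃d N(d,d))
Pull the quantifiers to the front (each side's bound variable is not free in the other side):
  ∃b ∀g ∃d (¬N(g,g) ∧ ¬K(b,g) ∨ N(d,d))
The quantifier ∀b sits under an odd number of negations, so it flips to ∃b.

existential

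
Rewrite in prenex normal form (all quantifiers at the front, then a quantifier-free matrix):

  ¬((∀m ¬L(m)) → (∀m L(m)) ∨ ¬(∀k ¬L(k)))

Eliminate → and ↔ using ¬ and ∨.
  ¬(¬(∀m ¬L(m)) ∨ (∀m L(m)) ∨ ¬(∀k ¬L(k)))
Push ¬ through the quantifiers and connectives to reach negation normal form:
  (∀m ¬L(m)) ∧ (∃m ¬L(m)) ∧ (∀k ¬L(k))
Rename bound variables to avoid capture: m↦c.
  (∀m ¬L(m)) ∧ (∃c ¬L(c)) ∧ (∀k ¬L(k))
Pull the quantifiers to the front (each side's bound variable is not free in the other side):
  ∀m ∃c ∀k (¬L(m) ∧ ¬L(c) ∧ ¬L(k))

∀m ∃c ∀k (¬L(m) ∧ ¬L(c) ∧ ¬L(k))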